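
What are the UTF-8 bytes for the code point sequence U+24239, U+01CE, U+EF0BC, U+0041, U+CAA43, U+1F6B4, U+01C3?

F0 A4 88 B9 C7 8E F3 AF 82 BC 41 F3 8A A9 83 F0 9F 9A B4 C7 83

U+24239: 4-byte form → F0 A4 88 B9.
U+01CE: 2-byte form → C7 8E.
U+EF0BC: 4-byte form → F3 AF 82 BC.
U+0041: 1-byte form → 41.
U+CAA43: 4-byte form → F3 8A A9 83.
U+1F6B4: 4-byte form → F0 9F 9A B4.
U+01C3: 2-byte form → C7 83.
Concatenated (21 bytes): F0 A4 88 B9 C7 8E F3 AF 82 BC 41 F3 8A A9 83 F0 9F 9A B4 C7 83.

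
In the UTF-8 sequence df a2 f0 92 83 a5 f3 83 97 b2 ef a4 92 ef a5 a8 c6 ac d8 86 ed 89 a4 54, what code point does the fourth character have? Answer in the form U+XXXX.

Offset 0: leading byte 0xDF = 11011111 → 2-byte char #1 = DF A2.
Offset 2: leading byte 0xF0 = 11110000 → 4-byte char #2 = F0 92 83 A5.
Offset 6: leading byte 0xF3 = 11110011 → 4-byte char #3 = F3 83 97 B2.
Offset 10: leading byte 0xEF = 11101111 → 3-byte char #4 = EF A4 92.
Leading byte 0xEF = 11101111 matches 1110xxxx → 3-byte sequence.
Byte 1: 0xEF = 11101111, payload 1111 (4 bits).
Byte 2: 0xA4 = 10100100 (10xxxxxx ✓), payload 100100.
Byte 3: 0x92 = 10010010 (10xxxxxx ✓), payload 010010.
Concatenate: 1111100100010010 = 0xF912 (16 bits → U+F912).

U+F912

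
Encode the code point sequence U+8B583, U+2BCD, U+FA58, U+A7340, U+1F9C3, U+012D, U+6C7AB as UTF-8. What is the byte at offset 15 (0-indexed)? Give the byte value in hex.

0x9F

U+8B583 → 4-byte form F2 8B 96 83 at offsets 0–3.
U+2BCD → 3-byte form E2 AF 8D at offsets 4–6.
U+FA58 → 3-byte form EF A9 98 at offsets 7–9.
U+A7340 → 4-byte form F2 A7 8D 80 at offsets 10–13.
U+1F9C3 → 4-byte form F0 9F A7 83 at offsets 14–17.
Offset 15 falls in char 5's range; it's byte 2 of F0 9F A7 83 = 0x9F.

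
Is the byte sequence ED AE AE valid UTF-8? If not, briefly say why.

invalid (encodes a surrogate (U+D800–U+DFFF))

Structurally a 3-byte sequence; payload = 0xDBAE.
But 0xDBAE is in U+D800–U+DFFF, the surrogate range. Surrogates are not Unicode scalar values and are forbidden in UTF-8.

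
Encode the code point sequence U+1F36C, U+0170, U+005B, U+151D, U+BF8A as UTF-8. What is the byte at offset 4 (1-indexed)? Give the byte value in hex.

1-indexed offset 4 is 0-indexed offset 3.
U+1F36C → 4-byte form F0 9F 8D AC at offsets 0–3.
Offset 3 falls in char 1's range; it's byte 4 of F0 9F 8D AC = 0xAC.

0xAC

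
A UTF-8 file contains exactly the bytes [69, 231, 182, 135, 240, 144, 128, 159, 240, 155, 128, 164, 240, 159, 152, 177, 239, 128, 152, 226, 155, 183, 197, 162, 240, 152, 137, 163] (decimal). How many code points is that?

Byte at offset 0: 0x45 = 01000101 → 1-byte char (#1). Advance 1.
Byte at offset 1: 0xE7 = 11100111 → 3-byte char (#2). Advance 3.
Byte at offset 4: 0xF0 = 11110000 → 4-byte char (#3). Advance 4.
Byte at offset 8: 0xF0 = 11110000 → 4-byte char (#4). Advance 4.
Byte at offset 12: 0xF0 = 11110000 → 4-byte char (#5). Advance 4.
Byte at offset 16: 0xEF = 11101111 → 3-byte char (#6). Advance 3.
Byte at offset 19: 0xE2 = 11100010 → 3-byte char (#7). Advance 3.
Byte at offset 22: 0xC5 = 11000101 → 2-byte char (#8). Advance 2.
Byte at offset 24: 0xF0 = 11110000 → 4-byte char (#9). Advance 4.
Reached end at offset 28 after 9 code points.

9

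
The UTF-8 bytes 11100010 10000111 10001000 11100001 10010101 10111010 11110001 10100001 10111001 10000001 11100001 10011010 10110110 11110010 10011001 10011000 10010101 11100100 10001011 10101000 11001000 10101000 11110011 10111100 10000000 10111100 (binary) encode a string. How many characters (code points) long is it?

Byte at offset 0: 0xE2 = 11100010 → 3-byte char (#1). Advance 3.
Byte at offset 3: 0xE1 = 11100001 → 3-byte char (#2). Advance 3.
Byte at offset 6: 0xF1 = 11110001 → 4-byte char (#3). Advance 4.
Byte at offset 10: 0xE1 = 11100001 → 3-byte char (#4). Advance 3.
Byte at offset 13: 0xF2 = 11110010 → 4-byte char (#5). Advance 4.
Byte at offset 17: 0xE4 = 11100100 → 3-byte char (#6). Advance 3.
Byte at offset 20: 0xC8 = 11001000 → 2-byte char (#7). Advance 2.
Byte at offset 22: 0xF3 = 11110011 → 4-byte char (#8). Advance 4.
Reached end at offset 26 after 8 code points.

8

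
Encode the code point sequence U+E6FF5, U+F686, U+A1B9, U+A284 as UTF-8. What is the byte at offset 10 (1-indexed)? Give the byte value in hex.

0xB9

1-indexed offset 10 is 0-indexed offset 9.
U+E6FF5 → 4-byte form F3 A6 BF B5 at offsets 0–3.
U+F686 → 3-byte form EF 9A 86 at offsets 4–6.
U+A1B9 → 3-byte form EA 86 B9 at offsets 7–9.
Offset 9 falls in char 3's range; it's byte 3 of EA 86 B9 = 0xB9.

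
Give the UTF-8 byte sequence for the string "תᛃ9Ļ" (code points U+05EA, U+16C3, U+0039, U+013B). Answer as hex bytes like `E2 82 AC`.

D7 AA E1 9B 83 39 C4 BB

U+05EA: 2-byte form → D7 AA.
U+16C3: 3-byte form → E1 9B 83.
U+0039: 1-byte form → 39.
U+013B: 2-byte form → C4 BB.
Concatenated (8 bytes): D7 AA E1 9B 83 39 C4 BB.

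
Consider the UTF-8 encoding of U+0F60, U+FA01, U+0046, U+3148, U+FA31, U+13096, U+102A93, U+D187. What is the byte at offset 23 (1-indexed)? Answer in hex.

0x86

1-indexed offset 23 is 0-indexed offset 22.
U+0F60 → 3-byte form E0 BD A0 at offsets 0–2.
U+FA01 → 3-byte form EF A8 81 at offsets 3–5.
U+0046 → 1-byte form 46 at offsets 6–6.
U+3148 → 3-byte form E3 85 88 at offsets 7–9.
U+FA31 → 3-byte form EF A8 B1 at offsets 10–12.
U+13096 → 4-byte form F0 93 82 96 at offsets 13–16.
U+102A93 → 4-byte form F4 82 AA 93 at offsets 17–20.
U+D187 → 3-byte form ED 86 87 at offsets 21–23.
Offset 22 falls in char 8's range; it's byte 2 of ED 86 87 = 0x86.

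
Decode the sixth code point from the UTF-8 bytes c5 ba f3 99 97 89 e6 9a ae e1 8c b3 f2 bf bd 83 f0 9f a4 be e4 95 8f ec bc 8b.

Offset 0: leading byte 0xC5 = 11000101 → 2-byte char #1 = C5 BA.
Offset 2: leading byte 0xF3 = 11110011 → 4-byte char #2 = F3 99 97 89.
Offset 6: leading byte 0xE6 = 11100110 → 3-byte char #3 = E6 9A AE.
Offset 9: leading byte 0xE1 = 11100001 → 3-byte char #4 = E1 8C B3.
Offset 12: leading byte 0xF2 = 11110010 → 4-byte char #5 = F2 BF BD 83.
Offset 16: leading byte 0xF0 = 11110000 → 4-byte char #6 = F0 9F A4 BE.
Leading byte 0xF0 = 11110000 matches 11110xxx → 4-byte sequence.
Byte 1: 0xF0 = 11110000, payload 000 (3 bits).
Byte 2: 0x9F = 10011111 (10xxxxxx ✓), payload 011111.
Byte 3: 0xA4 = 10100100 (10xxxxxx ✓), payload 100100.
Byte 4: 0xBE = 10111110 (10xxxxxx ✓), payload 111110.
Concatenate: 000011111100100111110 = 0x1F93E (21 bits → U+1F93E).

U+1F93E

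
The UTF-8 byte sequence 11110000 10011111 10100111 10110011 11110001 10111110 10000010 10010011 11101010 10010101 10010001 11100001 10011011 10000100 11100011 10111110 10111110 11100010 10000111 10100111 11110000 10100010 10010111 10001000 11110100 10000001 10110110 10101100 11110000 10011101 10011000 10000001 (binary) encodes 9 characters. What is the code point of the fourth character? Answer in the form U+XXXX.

U+16C4

Offset 0: leading byte 0xF0 = 11110000 → 4-byte char #1 = F0 9F A7 B3.
Offset 4: leading byte 0xF1 = 11110001 → 4-byte char #2 = F1 BE 82 93.
Offset 8: leading byte 0xEA = 11101010 → 3-byte char #3 = EA 95 91.
Offset 11: leading byte 0xE1 = 11100001 → 3-byte char #4 = E1 9B 84.
Leading byte 0xE1 = 11100001 matches 1110xxxx → 3-byte sequence.
Byte 1: 0xE1 = 11100001, payload 0001 (4 bits).
Byte 2: 0x9B = 10011011 (10xxxxxx ✓), payload 011011.
Byte 3: 0x84 = 10000100 (10xxxxxx ✓), payload 000100.
Concatenate: 0001011011000100 = 0x16C4 (16 bits → U+16C4).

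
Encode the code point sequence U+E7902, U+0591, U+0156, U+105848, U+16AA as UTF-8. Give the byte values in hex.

U+E7902: 4-byte form → F3 A7 A4 82.
U+0591: 2-byte form → D6 91.
U+0156: 2-byte form → C5 96.
U+105848: 4-byte form → F4 85 A1 88.
U+16AA: 3-byte form → E1 9A AA.
Concatenated (15 bytes): F3 A7 A4 82 D6 91 C5 96 F4 85 A1 88 E1 9A AA.

F3 A7 A4 82 D6 91 C5 96 F4 85 A1 88 E1 9A AA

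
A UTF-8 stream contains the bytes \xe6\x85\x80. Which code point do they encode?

Leading byte 0xE6 = 11100110 matches 1110xxxx → 3-byte sequence.
Byte 1: 0xE6 = 11100110, payload 0110 (4 bits).
Byte 2: 0x85 = 10000101 (10xxxxxx ✓), payload 000101.
Byte 3: 0x80 = 10000000 (10xxxxxx ✓), payload 000000.
Concatenate: 0110000101000000 = 0x6140 (16 bits → U+6140).

U+6140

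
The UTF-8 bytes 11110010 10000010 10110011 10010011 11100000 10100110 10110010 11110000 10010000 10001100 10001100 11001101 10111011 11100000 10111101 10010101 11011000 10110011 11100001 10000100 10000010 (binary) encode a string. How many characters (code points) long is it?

Byte at offset 0: 0xF2 = 11110010 → 4-byte char (#1). Advance 4.
Byte at offset 4: 0xE0 = 11100000 → 3-byte char (#2). Advance 3.
Byte at offset 7: 0xF0 = 11110000 → 4-byte char (#3). Advance 4.
Byte at offset 11: 0xCD = 11001101 → 2-byte char (#4). Advance 2.
Byte at offset 13: 0xE0 = 11100000 → 3-byte char (#5). Advance 3.
Byte at offset 16: 0xD8 = 11011000 → 2-byte char (#6). Advance 2.
Byte at offset 18: 0xE1 = 11100001 → 3-byte char (#7). Advance 3.
Reached end at offset 21 after 7 code points.

7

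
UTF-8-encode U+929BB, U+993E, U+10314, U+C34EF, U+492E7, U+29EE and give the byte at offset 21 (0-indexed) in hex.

0xAE

U+929BB → 4-byte form F2 92 A6 BB at offsets 0–3.
U+993E → 3-byte form E9 A4 BE at offsets 4–6.
U+10314 → 4-byte form F0 90 8C 94 at offsets 7–10.
U+C34EF → 4-byte form F3 83 93 AF at offsets 11–14.
U+492E7 → 4-byte form F1 89 8B A7 at offsets 15–18.
U+29EE → 3-byte form E2 A7 AE at offsets 19–21.
Offset 21 falls in char 6's range; it's byte 3 of E2 A7 AE = 0xAE.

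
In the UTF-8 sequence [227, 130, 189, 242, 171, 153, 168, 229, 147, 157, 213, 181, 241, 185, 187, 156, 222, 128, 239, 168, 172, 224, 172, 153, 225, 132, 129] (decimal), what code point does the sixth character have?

Offset 0: leading byte 0xE3 = 11100011 → 3-byte char #1 = E3 82 BD.
Offset 3: leading byte 0xF2 = 11110010 → 4-byte char #2 = F2 AB 99 A8.
Offset 7: leading byte 0xE5 = 11100101 → 3-byte char #3 = E5 93 9D.
Offset 10: leading byte 0xD5 = 11010101 → 2-byte char #4 = D5 B5.
Offset 12: leading byte 0xF1 = 11110001 → 4-byte char #5 = F1 B9 BB 9C.
Offset 16: leading byte 0xDE = 11011110 → 2-byte char #6 = DE 80.
Leading byte 0xDE = 11011110 matches 110xxxxx → 2-byte sequence.
Byte 1: 0xDE = 11011110, payload 11110 (5 bits).
Byte 2: 0x80 = 10000000 (10xxxxxx ✓), payload 000000.
Concatenate: 11110000000 = 0x780 (11 bits → U+0780).

U+0780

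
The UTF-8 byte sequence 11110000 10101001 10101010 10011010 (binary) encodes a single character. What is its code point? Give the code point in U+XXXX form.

Leading byte 0xF0 = 11110000 matches 11110xxx → 4-byte sequence.
Byte 1: 0xF0 = 11110000, payload 000 (3 bits).
Byte 2: 0xA9 = 10101001 (10xxxxxx ✓), payload 101001.
Byte 3: 0xAA = 10101010 (10xxxxxx ✓), payload 101010.
Byte 4: 0x9A = 10011010 (10xxxxxx ✓), payload 011010.
Concatenate: 000101001101010011010 = 0x29A9A (21 bits → U+29A9A).

U+29A9A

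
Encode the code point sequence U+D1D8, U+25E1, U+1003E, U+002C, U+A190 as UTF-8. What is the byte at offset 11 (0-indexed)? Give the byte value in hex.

U+D1D8 → 3-byte form ED 87 98 at offsets 0–2.
U+25E1 → 3-byte form E2 97 A1 at offsets 3–5.
U+1003E → 4-byte form F0 90 80 BE at offsets 6–9.
U+002C → 1-byte form 2C at offsets 10–10.
U+A190 → 3-byte form EA 86 90 at offsets 11–13.
Offset 11 falls in char 5's range; it's byte 1 of EA 86 90 = 0xEA.

0xEA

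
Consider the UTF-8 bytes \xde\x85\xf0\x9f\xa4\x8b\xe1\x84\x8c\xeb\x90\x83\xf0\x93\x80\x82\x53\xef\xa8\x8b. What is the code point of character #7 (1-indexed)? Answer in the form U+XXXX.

Offset 0: leading byte 0xDE = 11011110 → 2-byte char #1 = DE 85.
Offset 2: leading byte 0xF0 = 11110000 → 4-byte char #2 = F0 9F A4 8B.
Offset 6: leading byte 0xE1 = 11100001 → 3-byte char #3 = E1 84 8C.
Offset 9: leading byte 0xEB = 11101011 → 3-byte char #4 = EB 90 83.
Offset 12: leading byte 0xF0 = 11110000 → 4-byte char #5 = F0 93 80 82.
Offset 16: leading byte 0x53 = 01010011 → 1-byte char #6 = 53.
Offset 17: leading byte 0xEF = 11101111 → 3-byte char #7 = EF A8 8B.
Leading byte 0xEF = 11101111 matches 1110xxxx → 3-byte sequence.
Byte 1: 0xEF = 11101111, payload 1111 (4 bits).
Byte 2: 0xA8 = 10101000 (10xxxxxx ✓), payload 101000.
Byte 3: 0x8B = 10001011 (10xxxxxx ✓), payload 001011.
Concatenate: 1111101000001011 = 0xFA0B (16 bits → U+FA0B).

U+FA0B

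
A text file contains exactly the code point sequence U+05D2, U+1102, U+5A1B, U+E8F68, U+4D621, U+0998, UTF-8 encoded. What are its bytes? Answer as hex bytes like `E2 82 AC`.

U+05D2: 2-byte form → D7 92.
U+1102: 3-byte form → E1 84 82.
U+5A1B: 3-byte form → E5 A8 9B.
U+E8F68: 4-byte form → F3 A8 BD A8.
U+4D621: 4-byte form → F1 8D 98 A1.
U+0998: 3-byte form → E0 A6 98.
Concatenated (19 bytes): D7 92 E1 84 82 E5 A8 9B F3 A8 BD A8 F1 8D 98 A1 E0 A6 98.

D7 92 E1 84 82 E5 A8 9B F3 A8 BD A8 F1 8D 98 A1 E0 A6 98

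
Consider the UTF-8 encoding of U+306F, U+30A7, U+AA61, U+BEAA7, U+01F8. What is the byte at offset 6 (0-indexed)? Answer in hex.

U+306F → 3-byte form E3 81 AF at offsets 0–2.
U+30A7 → 3-byte form E3 82 A7 at offsets 3–5.
U+AA61 → 3-byte form EA A9 A1 at offsets 6–8.
Offset 6 falls in char 3's range; it's byte 1 of EA A9 A1 = 0xEA.

0xEA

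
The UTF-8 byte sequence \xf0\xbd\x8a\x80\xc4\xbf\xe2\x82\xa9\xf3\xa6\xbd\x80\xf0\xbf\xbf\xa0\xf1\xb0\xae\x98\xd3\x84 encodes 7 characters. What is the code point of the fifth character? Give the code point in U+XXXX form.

U+3FFE0

Offset 0: leading byte 0xF0 = 11110000 → 4-byte char #1 = F0 BD 8A 80.
Offset 4: leading byte 0xC4 = 11000100 → 2-byte char #2 = C4 BF.
Offset 6: leading byte 0xE2 = 11100010 → 3-byte char #3 = E2 82 A9.
Offset 9: leading byte 0xF3 = 11110011 → 4-byte char #4 = F3 A6 BD 80.
Offset 13: leading byte 0xF0 = 11110000 → 4-byte char #5 = F0 BF BF A0.
Leading byte 0xF0 = 11110000 matches 11110xxx → 4-byte sequence.
Byte 1: 0xF0 = 11110000, payload 000 (3 bits).
Byte 2: 0xBF = 10111111 (10xxxxxx ✓), payload 111111.
Byte 3: 0xBF = 10111111 (10xxxxxx ✓), payload 111111.
Byte 4: 0xA0 = 10100000 (10xxxxxx ✓), payload 100000.
Concatenate: 000111111111111100000 = 0x3FFE0 (21 bits → U+3FFE0).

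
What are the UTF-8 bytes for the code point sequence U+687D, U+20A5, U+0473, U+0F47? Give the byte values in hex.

E6 A1 BD E2 82 A5 D1 B3 E0 BD 87

U+687D: 3-byte form → E6 A1 BD.
U+20A5: 3-byte form → E2 82 A5.
U+0473: 2-byte form → D1 B3.
U+0F47: 3-byte form → E0 BD 87.
Concatenated (11 bytes): E6 A1 BD E2 82 A5 D1 B3 E0 BD 87.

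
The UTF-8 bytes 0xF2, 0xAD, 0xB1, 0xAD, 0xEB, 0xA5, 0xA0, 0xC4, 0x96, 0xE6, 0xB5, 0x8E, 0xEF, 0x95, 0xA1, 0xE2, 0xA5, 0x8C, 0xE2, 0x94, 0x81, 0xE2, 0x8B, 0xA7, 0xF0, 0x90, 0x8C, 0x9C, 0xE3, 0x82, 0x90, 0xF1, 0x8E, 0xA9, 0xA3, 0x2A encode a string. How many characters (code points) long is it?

12

Byte at offset 0: 0xF2 = 11110010 → 4-byte char (#1). Advance 4.
Byte at offset 4: 0xEB = 11101011 → 3-byte char (#2). Advance 3.
Byte at offset 7: 0xC4 = 11000100 → 2-byte char (#3). Advance 2.
Byte at offset 9: 0xE6 = 11100110 → 3-byte char (#4). Advance 3.
Byte at offset 12: 0xEF = 11101111 → 3-byte char (#5). Advance 3.
Byte at offset 15: 0xE2 = 11100010 → 3-byte char (#6). Advance 3.
Byte at offset 18: 0xE2 = 11100010 → 3-byte char (#7). Advance 3.
Byte at offset 21: 0xE2 = 11100010 → 3-byte char (#8). Advance 3.
Byte at offset 24: 0xF0 = 11110000 → 4-byte char (#9). Advance 4.
Byte at offset 28: 0xE3 = 11100011 → 3-byte char (#10). Advance 3.
Byte at offset 31: 0xF1 = 11110001 → 4-byte char (#11). Advance 4.
Byte at offset 35: 0x2A = 00101010 → 1-byte char (#12). Advance 1.
Reached end at offset 36 after 12 code points.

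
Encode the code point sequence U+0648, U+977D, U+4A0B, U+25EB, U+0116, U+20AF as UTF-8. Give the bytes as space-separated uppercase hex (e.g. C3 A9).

U+0648: 2-byte form → D9 88.
U+977D: 3-byte form → E9 9D BD.
U+4A0B: 3-byte form → E4 A8 8B.
U+25EB: 3-byte form → E2 97 AB.
U+0116: 2-byte form → C4 96.
U+20AF: 3-byte form → E2 82 AF.
Concatenated (16 bytes): D9 88 E9 9D BD E4 A8 8B E2 97 AB C4 96 E2 82 AF.

D9 88 E9 9D BD E4 A8 8B E2 97 AB C4 96 E2 82 AF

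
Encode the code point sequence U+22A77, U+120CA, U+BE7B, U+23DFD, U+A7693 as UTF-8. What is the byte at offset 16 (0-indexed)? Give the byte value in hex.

0xA7

U+22A77 → 4-byte form F0 A2 A9 B7 at offsets 0–3.
U+120CA → 4-byte form F0 92 83 8A at offsets 4–7.
U+BE7B → 3-byte form EB B9 BB at offsets 8–10.
U+23DFD → 4-byte form F0 A3 B7 BD at offsets 11–14.
U+A7693 → 4-byte form F2 A7 9A 93 at offsets 15–18.
Offset 16 falls in char 5's range; it's byte 2 of F2 A7 9A 93 = 0xA7.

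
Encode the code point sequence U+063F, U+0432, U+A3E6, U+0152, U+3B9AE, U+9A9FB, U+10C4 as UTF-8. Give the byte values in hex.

U+063F: 2-byte form → D8 BF.
U+0432: 2-byte form → D0 B2.
U+A3E6: 3-byte form → EA 8F A6.
U+0152: 2-byte form → C5 92.
U+3B9AE: 4-byte form → F0 BB A6 AE.
U+9A9FB: 4-byte form → F2 9A A7 BB.
U+10C4: 3-byte form → E1 83 84.
Concatenated (20 bytes): D8 BF D0 B2 EA 8F A6 C5 92 F0 BB A6 AE F2 9A A7 BB E1 83 84.

D8 BF D0 B2 EA 8F A6 C5 92 F0 BB A6 AE F2 9A A7 BB E1 83 84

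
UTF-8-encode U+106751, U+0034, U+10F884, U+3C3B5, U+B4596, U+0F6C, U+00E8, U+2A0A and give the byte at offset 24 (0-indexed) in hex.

0x8A

U+106751 → 4-byte form F4 86 9D 91 at offsets 0–3.
U+0034 → 1-byte form 34 at offsets 4–4.
U+10F884 → 4-byte form F4 8F A2 84 at offsets 5–8.
U+3C3B5 → 4-byte form F0 BC 8E B5 at offsets 9–12.
U+B4596 → 4-byte form F2 B4 96 96 at offsets 13–16.
U+0F6C → 3-byte form E0 BD AC at offsets 17–19.
U+00E8 → 2-byte form C3 A8 at offsets 20–21.
U+2A0A → 3-byte form E2 A8 8A at offsets 22–24.
Offset 24 falls in char 8's range; it's byte 3 of E2 A8 8A = 0x8A.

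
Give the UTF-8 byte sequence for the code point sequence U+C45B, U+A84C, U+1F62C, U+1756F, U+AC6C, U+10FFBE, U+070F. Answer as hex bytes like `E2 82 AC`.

U+C45B: 3-byte form → EC 91 9B.
U+A84C: 3-byte form → EA A1 8C.
U+1F62C: 4-byte form → F0 9F 98 AC.
U+1756F: 4-byte form → F0 97 95 AF.
U+AC6C: 3-byte form → EA B1 AC.
U+10FFBE: 4-byte form → F4 8F BE BE.
U+070F: 2-byte form → DC 8F.
Concatenated (23 bytes): EC 91 9B EA A1 8C F0 9F 98 AC F0 97 95 AF EA B1 AC F4 8F BE BE DC 8F.

EC 91 9B EA A1 8C F0 9F 98 AC F0 97 95 AF EA B1 AC F4 8F BE BE DC 8F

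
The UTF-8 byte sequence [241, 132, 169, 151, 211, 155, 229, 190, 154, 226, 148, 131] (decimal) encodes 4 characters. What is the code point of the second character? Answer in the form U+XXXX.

U+04DB

Offset 0: leading byte 0xF1 = 11110001 → 4-byte char #1 = F1 84 A9 97.
Offset 4: leading byte 0xD3 = 11010011 → 2-byte char #2 = D3 9B.
Leading byte 0xD3 = 11010011 matches 110xxxxx → 2-byte sequence.
Byte 1: 0xD3 = 11010011, payload 10011 (5 bits).
Byte 2: 0x9B = 10011011 (10xxxxxx ✓), payload 011011.
Concatenate: 10011011011 = 0x4DB (11 bits → U+04DB).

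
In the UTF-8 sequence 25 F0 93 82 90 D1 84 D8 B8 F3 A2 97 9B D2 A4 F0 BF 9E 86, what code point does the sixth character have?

Offset 0: leading byte 0x25 = 00100101 → 1-byte char #1 = 25.
Offset 1: leading byte 0xF0 = 11110000 → 4-byte char #2 = F0 93 82 90.
Offset 5: leading byte 0xD1 = 11010001 → 2-byte char #3 = D1 84.
Offset 7: leading byte 0xD8 = 11011000 → 2-byte char #4 = D8 B8.
Offset 9: leading byte 0xF3 = 11110011 → 4-byte char #5 = F3 A2 97 9B.
Offset 13: leading byte 0xD2 = 11010010 → 2-byte char #6 = D2 A4.
Leading byte 0xD2 = 11010010 matches 110xxxxx → 2-byte sequence.
Byte 1: 0xD2 = 11010010, payload 10010 (5 bits).
Byte 2: 0xA4 = 10100100 (10xxxxxx ✓), payload 100100.
Concatenate: 10010100100 = 0x4A4 (11 bits → U+04A4).

U+04A4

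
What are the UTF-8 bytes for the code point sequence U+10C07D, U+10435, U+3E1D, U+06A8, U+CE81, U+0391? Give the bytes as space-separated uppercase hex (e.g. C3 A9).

F4 8C 81 BD F0 90 90 B5 E3 B8 9D DA A8 EC BA 81 CE 91

U+10C07D: 4-byte form → F4 8C 81 BD.
U+10435: 4-byte form → F0 90 90 B5.
U+3E1D: 3-byte form → E3 B8 9D.
U+06A8: 2-byte form → DA A8.
U+CE81: 3-byte form → EC BA 81.
U+0391: 2-byte form → CE 91.
Concatenated (18 bytes): F4 8C 81 BD F0 90 90 B5 E3 B8 9D DA A8 EC BA 81 CE 91.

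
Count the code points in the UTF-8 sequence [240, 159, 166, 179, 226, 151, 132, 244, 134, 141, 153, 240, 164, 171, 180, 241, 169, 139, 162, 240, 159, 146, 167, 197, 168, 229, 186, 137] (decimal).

8

Byte at offset 0: 0xF0 = 11110000 → 4-byte char (#1). Advance 4.
Byte at offset 4: 0xE2 = 11100010 → 3-byte char (#2). Advance 3.
Byte at offset 7: 0xF4 = 11110100 → 4-byte char (#3). Advance 4.
Byte at offset 11: 0xF0 = 11110000 → 4-byte char (#4). Advance 4.
Byte at offset 15: 0xF1 = 11110001 → 4-byte char (#5). Advance 4.
Byte at offset 19: 0xF0 = 11110000 → 4-byte char (#6). Advance 4.
Byte at offset 23: 0xC5 = 11000101 → 2-byte char (#7). Advance 2.
Byte at offset 25: 0xE5 = 11100101 → 3-byte char (#8). Advance 3.
Reached end at offset 28 after 8 code points.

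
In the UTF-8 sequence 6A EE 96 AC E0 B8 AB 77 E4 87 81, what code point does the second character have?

U+E5AC

Offset 0: leading byte 0x6A = 01101010 → 1-byte char #1 = 6A.
Offset 1: leading byte 0xEE = 11101110 → 3-byte char #2 = EE 96 AC.
Leading byte 0xEE = 11101110 matches 1110xxxx → 3-byte sequence.
Byte 1: 0xEE = 11101110, payload 1110 (4 bits).
Byte 2: 0x96 = 10010110 (10xxxxxx ✓), payload 010110.
Byte 3: 0xAC = 10101100 (10xxxxxx ✓), payload 101100.
Concatenate: 1110010110101100 = 0xE5AC (16 bits → U+E5AC).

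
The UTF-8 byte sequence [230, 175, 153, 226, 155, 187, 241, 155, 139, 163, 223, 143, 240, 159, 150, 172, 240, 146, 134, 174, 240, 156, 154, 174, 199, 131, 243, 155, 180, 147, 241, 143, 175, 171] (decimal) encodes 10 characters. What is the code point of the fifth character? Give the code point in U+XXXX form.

Offset 0: leading byte 0xE6 = 11100110 → 3-byte char #1 = E6 AF 99.
Offset 3: leading byte 0xE2 = 11100010 → 3-byte char #2 = E2 9B BB.
Offset 6: leading byte 0xF1 = 11110001 → 4-byte char #3 = F1 9B 8B A3.
Offset 10: leading byte 0xDF = 11011111 → 2-byte char #4 = DF 8F.
Offset 12: leading byte 0xF0 = 11110000 → 4-byte char #5 = F0 9F 96 AC.
Leading byte 0xF0 = 11110000 matches 11110xxx → 4-byte sequence.
Byte 1: 0xF0 = 11110000, payload 000 (3 bits).
Byte 2: 0x9F = 10011111 (10xxxxxx ✓), payload 011111.
Byte 3: 0x96 = 10010110 (10xxxxxx ✓), payload 010110.
Byte 4: 0xAC = 10101100 (10xxxxxx ✓), payload 101100.
Concatenate: 000011111010110101100 = 0x1F5AC (21 bits → U+1F5AC).

U+1F5AC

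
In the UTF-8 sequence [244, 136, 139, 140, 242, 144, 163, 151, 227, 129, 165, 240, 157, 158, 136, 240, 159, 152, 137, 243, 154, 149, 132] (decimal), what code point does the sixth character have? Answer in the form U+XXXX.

Offset 0: leading byte 0xF4 = 11110100 → 4-byte char #1 = F4 88 8B 8C.
Offset 4: leading byte 0xF2 = 11110010 → 4-byte char #2 = F2 90 A3 97.
Offset 8: leading byte 0xE3 = 11100011 → 3-byte char #3 = E3 81 A5.
Offset 11: leading byte 0xF0 = 11110000 → 4-byte char #4 = F0 9D 9E 88.
Offset 15: leading byte 0xF0 = 11110000 → 4-byte char #5 = F0 9F 98 89.
Offset 19: leading byte 0xF3 = 11110011 → 4-byte char #6 = F3 9A 95 84.
Leading byte 0xF3 = 11110011 matches 11110xxx → 4-byte sequence.
Byte 1: 0xF3 = 11110011, payload 011 (3 bits).
Byte 2: 0x9A = 10011010 (10xxxxxx ✓), payload 011010.
Byte 3: 0x95 = 10010101 (10xxxxxx ✓), payload 010101.
Byte 4: 0x84 = 10000100 (10xxxxxx ✓), payload 000100.
Concatenate: 011011010010101000100 = 0xDA544 (21 bits → U+DA544).

U+DA544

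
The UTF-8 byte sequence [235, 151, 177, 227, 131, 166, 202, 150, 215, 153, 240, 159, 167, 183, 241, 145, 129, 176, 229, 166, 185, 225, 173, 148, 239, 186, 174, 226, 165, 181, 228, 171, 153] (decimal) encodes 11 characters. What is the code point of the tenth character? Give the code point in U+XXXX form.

U+2975

Offset 0: leading byte 0xEB = 11101011 → 3-byte char #1 = EB 97 B1.
Offset 3: leading byte 0xE3 = 11100011 → 3-byte char #2 = E3 83 A6.
Offset 6: leading byte 0xCA = 11001010 → 2-byte char #3 = CA 96.
Offset 8: leading byte 0xD7 = 11010111 → 2-byte char #4 = D7 99.
Offset 10: leading byte 0xF0 = 11110000 → 4-byte char #5 = F0 9F A7 B7.
Offset 14: leading byte 0xF1 = 11110001 → 4-byte char #6 = F1 91 81 B0.
Offset 18: leading byte 0xE5 = 11100101 → 3-byte char #7 = E5 A6 B9.
Offset 21: leading byte 0xE1 = 11100001 → 3-byte char #8 = E1 AD 94.
Offset 24: leading byte 0xEF = 11101111 → 3-byte char #9 = EF BA AE.
Offset 27: leading byte 0xE2 = 11100010 → 3-byte char #10 = E2 A5 B5.
Leading byte 0xE2 = 11100010 matches 1110xxxx → 3-byte sequence.
Byte 1: 0xE2 = 11100010, payload 0010 (4 bits).
Byte 2: 0xA5 = 10100101 (10xxxxxx ✓), payload 100101.
Byte 3: 0xB5 = 10110101 (10xxxxxx ✓), payload 110101.
Concatenate: 0010100101110101 = 0x2975 (16 bits → U+2975).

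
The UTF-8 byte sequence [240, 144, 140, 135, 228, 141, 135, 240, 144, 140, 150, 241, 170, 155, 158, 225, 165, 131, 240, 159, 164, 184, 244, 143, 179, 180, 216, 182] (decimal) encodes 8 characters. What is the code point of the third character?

Offset 0: leading byte 0xF0 = 11110000 → 4-byte char #1 = F0 90 8C 87.
Offset 4: leading byte 0xE4 = 11100100 → 3-byte char #2 = E4 8D 87.
Offset 7: leading byte 0xF0 = 11110000 → 4-byte char #3 = F0 90 8C 96.
Leading byte 0xF0 = 11110000 matches 11110xxx → 4-byte sequence.
Byte 1: 0xF0 = 11110000, payload 000 (3 bits).
Byte 2: 0x90 = 10010000 (10xxxxxx ✓), payload 010000.
Byte 3: 0x8C = 10001100 (10xxxxxx ✓), payload 001100.
Byte 4: 0x96 = 10010110 (10xxxxxx ✓), payload 010110.
Concatenate: 000010000001100010110 = 0x10316 (21 bits → U+10316).

U+10316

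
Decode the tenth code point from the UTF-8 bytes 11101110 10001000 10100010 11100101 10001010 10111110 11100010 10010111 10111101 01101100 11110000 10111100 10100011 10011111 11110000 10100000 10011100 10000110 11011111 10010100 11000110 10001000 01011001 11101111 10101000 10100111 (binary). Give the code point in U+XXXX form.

Offset 0: leading byte 0xEE = 11101110 → 3-byte char #1 = EE 88 A2.
Offset 3: leading byte 0xE5 = 11100101 → 3-byte char #2 = E5 8A BE.
Offset 6: leading byte 0xE2 = 11100010 → 3-byte char #3 = E2 97 BD.
Offset 9: leading byte 0x6C = 01101100 → 1-byte char #4 = 6C.
Offset 10: leading byte 0xF0 = 11110000 → 4-byte char #5 = F0 BC A3 9F.
Offset 14: leading byte 0xF0 = 11110000 → 4-byte char #6 = F0 A0 9C 86.
Offset 18: leading byte 0xDF = 11011111 → 2-byte char #7 = DF 94.
Offset 20: leading byte 0xC6 = 11000110 → 2-byte char #8 = C6 88.
Offset 22: leading byte 0x59 = 01011001 → 1-byte char #9 = 59.
Offset 23: leading byte 0xEF = 11101111 → 3-byte char #10 = EF A8 A7.
Leading byte 0xEF = 11101111 matches 1110xxxx → 3-byte sequence.
Byte 1: 0xEF = 11101111, payload 1111 (4 bits).
Byte 2: 0xA8 = 10101000 (10xxxxxx ✓), payload 101000.
Byte 3: 0xA7 = 10100111 (10xxxxxx ✓), payload 100111.
Concatenate: 1111101000100111 = 0xFA27 (16 bits → U+FA27).

U+FA27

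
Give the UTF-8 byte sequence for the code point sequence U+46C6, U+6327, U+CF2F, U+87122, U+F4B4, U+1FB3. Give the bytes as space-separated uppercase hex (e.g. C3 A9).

E4 9B 86 E6 8C A7 EC BC AF F2 87 84 A2 EF 92 B4 E1 BE B3

U+46C6: 3-byte form → E4 9B 86.
U+6327: 3-byte form → E6 8C A7.
U+CF2F: 3-byte form → EC BC AF.
U+87122: 4-byte form → F2 87 84 A2.
U+F4B4: 3-byte form → EF 92 B4.
U+1FB3: 3-byte form → E1 BE B3.
Concatenated (19 bytes): E4 9B 86 E6 8C A7 EC BC AF F2 87 84 A2 EF 92 B4 E1 BE B3.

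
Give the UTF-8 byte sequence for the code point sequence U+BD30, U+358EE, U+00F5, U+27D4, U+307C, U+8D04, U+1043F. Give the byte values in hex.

EB B4 B0 F0 B5 A3 AE C3 B5 E2 9F 94 E3 81 BC E8 B4 84 F0 90 90 BF

U+BD30: 3-byte form → EB B4 B0.
U+358EE: 4-byte form → F0 B5 A3 AE.
U+00F5: 2-byte form → C3 B5.
U+27D4: 3-byte form → E2 9F 94.
U+307C: 3-byte form → E3 81 BC.
U+8D04: 3-byte form → E8 B4 84.
U+1043F: 4-byte form → F0 90 90 BF.
Concatenated (22 bytes): EB B4 B0 F0 B5 A3 AE C3 B5 E2 9F 94 E3 81 BC E8 B4 84 F0 90 90 BF.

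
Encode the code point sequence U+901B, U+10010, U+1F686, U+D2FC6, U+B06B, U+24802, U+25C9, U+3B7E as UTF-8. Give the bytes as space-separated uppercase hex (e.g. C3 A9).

E9 80 9B F0 90 80 90 F0 9F 9A 86 F3 92 BF 86 EB 81 AB F0 A4 A0 82 E2 97 89 E3 AD BE

U+901B: 3-byte form → E9 80 9B.
U+10010: 4-byte form → F0 90 80 90.
U+1F686: 4-byte form → F0 9F 9A 86.
U+D2FC6: 4-byte form → F3 92 BF 86.
U+B06B: 3-byte form → EB 81 AB.
U+24802: 4-byte form → F0 A4 A0 82.
U+25C9: 3-byte form → E2 97 89.
U+3B7E: 3-byte form → E3 AD BE.
Concatenated (28 bytes): E9 80 9B F0 90 80 90 F0 9F 9A 86 F3 92 BF 86 EB 81 AB F0 A4 A0 82 E2 97 89 E3 AD BE.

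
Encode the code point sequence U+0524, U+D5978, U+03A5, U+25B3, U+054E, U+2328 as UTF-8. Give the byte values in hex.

D4 A4 F3 95 A5 B8 CE A5 E2 96 B3 D5 8E E2 8C A8

U+0524: 2-byte form → D4 A4.
U+D5978: 4-byte form → F3 95 A5 B8.
U+03A5: 2-byte form → CE A5.
U+25B3: 3-byte form → E2 96 B3.
U+054E: 2-byte form → D5 8E.
U+2328: 3-byte form → E2 8C A8.
Concatenated (16 bytes): D4 A4 F3 95 A5 B8 CE A5 E2 96 B3 D5 8E E2 8C A8.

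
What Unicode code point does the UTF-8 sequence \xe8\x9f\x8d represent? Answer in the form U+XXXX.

Leading byte 0xE8 = 11101000 matches 1110xxxx → 3-byte sequence.
Byte 1: 0xE8 = 11101000, payload 1000 (4 bits).
Byte 2: 0x9F = 10011111 (10xxxxxx ✓), payload 011111.
Byte 3: 0x8D = 10001101 (10xxxxxx ✓), payload 001101.
Concatenate: 1000011111001101 = 0x87CD (16 bits → U+87CD).

U+87CD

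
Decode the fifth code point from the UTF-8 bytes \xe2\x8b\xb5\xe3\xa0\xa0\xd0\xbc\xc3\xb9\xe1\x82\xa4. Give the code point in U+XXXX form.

U+10A4

Offset 0: leading byte 0xE2 = 11100010 → 3-byte char #1 = E2 8B B5.
Offset 3: leading byte 0xE3 = 11100011 → 3-byte char #2 = E3 A0 A0.
Offset 6: leading byte 0xD0 = 11010000 → 2-byte char #3 = D0 BC.
Offset 8: leading byte 0xC3 = 11000011 → 2-byte char #4 = C3 B9.
Offset 10: leading byte 0xE1 = 11100001 → 3-byte char #5 = E1 82 A4.
Leading byte 0xE1 = 11100001 matches 1110xxxx → 3-byte sequence.
Byte 1: 0xE1 = 11100001, payload 0001 (4 bits).
Byte 2: 0x82 = 10000010 (10xxxxxx ✓), payload 000010.
Byte 3: 0xA4 = 10100100 (10xxxxxx ✓), payload 100100.
Concatenate: 0001000010100100 = 0x10A4 (16 bits → U+10A4).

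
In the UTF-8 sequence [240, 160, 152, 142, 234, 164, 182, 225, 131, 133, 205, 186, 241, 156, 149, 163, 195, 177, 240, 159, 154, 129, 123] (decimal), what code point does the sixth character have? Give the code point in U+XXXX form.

Offset 0: leading byte 0xF0 = 11110000 → 4-byte char #1 = F0 A0 98 8E.
Offset 4: leading byte 0xEA = 11101010 → 3-byte char #2 = EA A4 B6.
Offset 7: leading byte 0xE1 = 11100001 → 3-byte char #3 = E1 83 85.
Offset 10: leading byte 0xCD = 11001101 → 2-byte char #4 = CD BA.
Offset 12: leading byte 0xF1 = 11110001 → 4-byte char #5 = F1 9C 95 A3.
Offset 16: leading byte 0xC3 = 11000011 → 2-byte char #6 = C3 B1.
Leading byte 0xC3 = 11000011 matches 110xxxxx → 2-byte sequence.
Byte 1: 0xC3 = 11000011, payload 00011 (5 bits).
Byte 2: 0xB1 = 10110001 (10xxxxxx ✓), payload 110001.
Concatenate: 00011110001 = 0xF1 (11 bits → U+00F1).

U+00F1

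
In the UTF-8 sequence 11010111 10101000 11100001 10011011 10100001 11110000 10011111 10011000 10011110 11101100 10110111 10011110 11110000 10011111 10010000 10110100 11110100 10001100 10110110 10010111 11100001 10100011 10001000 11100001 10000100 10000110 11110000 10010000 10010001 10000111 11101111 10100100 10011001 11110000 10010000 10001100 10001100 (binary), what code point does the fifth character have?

Offset 0: leading byte 0xD7 = 11010111 → 2-byte char #1 = D7 A8.
Offset 2: leading byte 0xE1 = 11100001 → 3-byte char #2 = E1 9B A1.
Offset 5: leading byte 0xF0 = 11110000 → 4-byte char #3 = F0 9F 98 9E.
Offset 9: leading byte 0xEC = 11101100 → 3-byte char #4 = EC B7 9E.
Offset 12: leading byte 0xF0 = 11110000 → 4-byte char #5 = F0 9F 90 B4.
Leading byte 0xF0 = 11110000 matches 11110xxx → 4-byte sequence.
Byte 1: 0xF0 = 11110000, payload 000 (3 bits).
Byte 2: 0x9F = 10011111 (10xxxxxx ✓), payload 011111.
Byte 3: 0x90 = 10010000 (10xxxxxx ✓), payload 010000.
Byte 4: 0xB4 = 10110100 (10xxxxxx ✓), payload 110100.
Concatenate: 000011111010000110100 = 0x1F434 (21 bits → U+1F434).

U+1F434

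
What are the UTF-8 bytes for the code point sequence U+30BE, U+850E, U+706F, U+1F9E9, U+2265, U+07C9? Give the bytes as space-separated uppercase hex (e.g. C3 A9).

E3 82 BE E8 94 8E E7 81 AF F0 9F A7 A9 E2 89 A5 DF 89

U+30BE: 3-byte form → E3 82 BE.
U+850E: 3-byte form → E8 94 8E.
U+706F: 3-byte form → E7 81 AF.
U+1F9E9: 4-byte form → F0 9F A7 A9.
U+2265: 3-byte form → E2 89 A5.
U+07C9: 2-byte form → DF 89.
Concatenated (18 bytes): E3 82 BE E8 94 8E E7 81 AF F0 9F A7 A9 E2 89 A5 DF 89.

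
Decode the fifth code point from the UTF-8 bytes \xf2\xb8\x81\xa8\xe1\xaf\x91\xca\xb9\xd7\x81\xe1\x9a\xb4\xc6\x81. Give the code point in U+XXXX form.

Offset 0: leading byte 0xF2 = 11110010 → 4-byte char #1 = F2 B8 81 A8.
Offset 4: leading byte 0xE1 = 11100001 → 3-byte char #2 = E1 AF 91.
Offset 7: leading byte 0xCA = 11001010 → 2-byte char #3 = CA B9.
Offset 9: leading byte 0xD7 = 11010111 → 2-byte char #4 = D7 81.
Offset 11: leading byte 0xE1 = 11100001 → 3-byte char #5 = E1 9A B4.
Leading byte 0xE1 = 11100001 matches 1110xxxx → 3-byte sequence.
Byte 1: 0xE1 = 11100001, payload 0001 (4 bits).
Byte 2: 0x9A = 10011010 (10xxxxxx ✓), payload 011010.
Byte 3: 0xB4 = 10110100 (10xxxxxx ✓), payload 110100.
Concatenate: 0001011010110100 = 0x16B4 (16 bits → U+16B4).

U+16B4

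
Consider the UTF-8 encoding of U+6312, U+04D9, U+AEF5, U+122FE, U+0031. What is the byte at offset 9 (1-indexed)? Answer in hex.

1-indexed offset 9 is 0-indexed offset 8.
U+6312 → 3-byte form E6 8C 92 at offsets 0–2.
U+04D9 → 2-byte form D3 99 at offsets 3–4.
U+AEF5 → 3-byte form EA BB B5 at offsets 5–7.
U+122FE → 4-byte form F0 92 8B BE at offsets 8–11.
Offset 8 falls in char 4's range; it's byte 1 of F0 92 8B BE = 0xF0.

0xF0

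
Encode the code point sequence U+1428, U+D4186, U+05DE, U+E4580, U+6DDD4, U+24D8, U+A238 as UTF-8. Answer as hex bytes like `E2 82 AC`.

U+1428: 3-byte form → E1 90 A8.
U+D4186: 4-byte form → F3 94 86 86.
U+05DE: 2-byte form → D7 9E.
U+E4580: 4-byte form → F3 A4 96 80.
U+6DDD4: 4-byte form → F1 AD B7 94.
U+24D8: 3-byte form → E2 93 98.
U+A238: 3-byte form → EA 88 B8.
Concatenated (23 bytes): E1 90 A8 F3 94 86 86 D7 9E F3 A4 96 80 F1 AD B7 94 E2 93 98 EA 88 B8.

E1 90 A8 F3 94 86 86 D7 9E F3 A4 96 80 F1 AD B7 94 E2 93 98 EA 88 B8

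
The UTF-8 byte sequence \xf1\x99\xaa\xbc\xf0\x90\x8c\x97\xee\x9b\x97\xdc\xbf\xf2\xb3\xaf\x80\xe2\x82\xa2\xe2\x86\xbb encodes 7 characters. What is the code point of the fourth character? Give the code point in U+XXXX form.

Offset 0: leading byte 0xF1 = 11110001 → 4-byte char #1 = F1 99 AA BC.
Offset 4: leading byte 0xF0 = 11110000 → 4-byte char #2 = F0 90 8C 97.
Offset 8: leading byte 0xEE = 11101110 → 3-byte char #3 = EE 9B 97.
Offset 11: leading byte 0xDC = 11011100 → 2-byte char #4 = DC BF.
Leading byte 0xDC = 11011100 matches 110xxxxx → 2-byte sequence.
Byte 1: 0xDC = 11011100, payload 11100 (5 bits).
Byte 2: 0xBF = 10111111 (10xxxxxx ✓), payload 111111.
Concatenate: 11100111111 = 0x73F (11 bits → U+073F).

U+073F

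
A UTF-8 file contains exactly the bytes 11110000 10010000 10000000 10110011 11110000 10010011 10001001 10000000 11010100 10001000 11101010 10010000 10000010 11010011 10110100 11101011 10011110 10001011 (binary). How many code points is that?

6

Byte at offset 0: 0xF0 = 11110000 → 4-byte char (#1). Advance 4.
Byte at offset 4: 0xF0 = 11110000 → 4-byte char (#2). Advance 4.
Byte at offset 8: 0xD4 = 11010100 → 2-byte char (#3). Advance 2.
Byte at offset 10: 0xEA = 11101010 → 3-byte char (#4). Advance 3.
Byte at offset 13: 0xD3 = 11010011 → 2-byte char (#5). Advance 2.
Byte at offset 15: 0xEB = 11101011 → 3-byte char (#6). Advance 3.
Reached end at offset 18 after 6 code points.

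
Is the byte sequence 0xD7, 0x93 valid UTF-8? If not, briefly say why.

Leading byte 0xD7 = 11010111 → 2-byte form.
Continuation bytes 0x93=10010011 all match 10xxxxxx.
Decoded value 0x5D3 is ≥ 0x80 (shortest form) and not a surrogate.

valid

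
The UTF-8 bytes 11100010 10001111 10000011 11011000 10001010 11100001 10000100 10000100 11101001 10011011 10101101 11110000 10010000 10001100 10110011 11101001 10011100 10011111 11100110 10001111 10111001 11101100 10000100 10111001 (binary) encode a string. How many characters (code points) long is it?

8

Byte at offset 0: 0xE2 = 11100010 → 3-byte char (#1). Advance 3.
Byte at offset 3: 0xD8 = 11011000 → 2-byte char (#2). Advance 2.
Byte at offset 5: 0xE1 = 11100001 → 3-byte char (#3). Advance 3.
Byte at offset 8: 0xE9 = 11101001 → 3-byte char (#4). Advance 3.
Byte at offset 11: 0xF0 = 11110000 → 4-byte char (#5). Advance 4.
Byte at offset 15: 0xE9 = 11101001 → 3-byte char (#6). Advance 3.
Byte at offset 18: 0xE6 = 11100110 → 3-byte char (#7). Advance 3.
Byte at offset 21: 0xEC = 11101100 → 3-byte char (#8). Advance 3.
Reached end at offset 24 after 8 code points.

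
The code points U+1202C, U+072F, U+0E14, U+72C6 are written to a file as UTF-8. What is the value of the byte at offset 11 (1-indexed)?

1-indexed offset 11 is 0-indexed offset 10.
U+1202C → 4-byte form F0 92 80 AC at offsets 0–3.
U+072F → 2-byte form DC AF at offsets 4–5.
U+0E14 → 3-byte form E0 B8 94 at offsets 6–8.
U+72C6 → 3-byte form E7 8B 86 at offsets 9–11.
Offset 10 falls in char 4's range; it's byte 2 of E7 8B 86 = 0x8B.

0x8B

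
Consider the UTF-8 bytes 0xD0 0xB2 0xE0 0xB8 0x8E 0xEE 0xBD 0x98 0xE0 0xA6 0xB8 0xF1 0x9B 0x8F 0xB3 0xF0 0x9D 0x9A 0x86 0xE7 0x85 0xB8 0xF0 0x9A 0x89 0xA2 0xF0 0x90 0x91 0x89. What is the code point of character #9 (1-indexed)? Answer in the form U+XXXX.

U+10449

Offset 0: leading byte 0xD0 = 11010000 → 2-byte char #1 = D0 B2.
Offset 2: leading byte 0xE0 = 11100000 → 3-byte char #2 = E0 B8 8E.
Offset 5: leading byte 0xEE = 11101110 → 3-byte char #3 = EE BD 98.
Offset 8: leading byte 0xE0 = 11100000 → 3-byte char #4 = E0 A6 B8.
Offset 11: leading byte 0xF1 = 11110001 → 4-byte char #5 = F1 9B 8F B3.
Offset 15: leading byte 0xF0 = 11110000 → 4-byte char #6 = F0 9D 9A 86.
Offset 19: leading byte 0xE7 = 11100111 → 3-byte char #7 = E7 85 B8.
Offset 22: leading byte 0xF0 = 11110000 → 4-byte char #8 = F0 9A 89 A2.
Offset 26: leading byte 0xF0 = 11110000 → 4-byte char #9 = F0 90 91 89.
Leading byte 0xF0 = 11110000 matches 11110xxx → 4-byte sequence.
Byte 1: 0xF0 = 11110000, payload 000 (3 bits).
Byte 2: 0x90 = 10010000 (10xxxxxx ✓), payload 010000.
Byte 3: 0x91 = 10010001 (10xxxxxx ✓), payload 010001.
Byte 4: 0x89 = 10001001 (10xxxxxx ✓), payload 001001.
Concatenate: 000010000010001001001 = 0x10449 (21 bits → U+10449).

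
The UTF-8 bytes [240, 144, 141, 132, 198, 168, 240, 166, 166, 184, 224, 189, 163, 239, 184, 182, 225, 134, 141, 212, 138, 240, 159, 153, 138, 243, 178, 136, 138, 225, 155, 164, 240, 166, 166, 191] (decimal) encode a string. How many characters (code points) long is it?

11

Byte at offset 0: 0xF0 = 11110000 → 4-byte char (#1). Advance 4.
Byte at offset 4: 0xC6 = 11000110 → 2-byte char (#2). Advance 2.
Byte at offset 6: 0xF0 = 11110000 → 4-byte char (#3). Advance 4.
Byte at offset 10: 0xE0 = 11100000 → 3-byte char (#4). Advance 3.
Byte at offset 13: 0xEF = 11101111 → 3-byte char (#5). Advance 3.
Byte at offset 16: 0xE1 = 11100001 → 3-byte char (#6). Advance 3.
Byte at offset 19: 0xD4 = 11010100 → 2-byte char (#7). Advance 2.
Byte at offset 21: 0xF0 = 11110000 → 4-byte char (#8). Advance 4.
Byte at offset 25: 0xF3 = 11110011 → 4-byte char (#9). Advance 4.
Byte at offset 29: 0xE1 = 11100001 → 3-byte char (#10). Advance 3.
Byte at offset 32: 0xF0 = 11110000 → 4-byte char (#11). Advance 4.
Reached end at offset 36 after 11 code points.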